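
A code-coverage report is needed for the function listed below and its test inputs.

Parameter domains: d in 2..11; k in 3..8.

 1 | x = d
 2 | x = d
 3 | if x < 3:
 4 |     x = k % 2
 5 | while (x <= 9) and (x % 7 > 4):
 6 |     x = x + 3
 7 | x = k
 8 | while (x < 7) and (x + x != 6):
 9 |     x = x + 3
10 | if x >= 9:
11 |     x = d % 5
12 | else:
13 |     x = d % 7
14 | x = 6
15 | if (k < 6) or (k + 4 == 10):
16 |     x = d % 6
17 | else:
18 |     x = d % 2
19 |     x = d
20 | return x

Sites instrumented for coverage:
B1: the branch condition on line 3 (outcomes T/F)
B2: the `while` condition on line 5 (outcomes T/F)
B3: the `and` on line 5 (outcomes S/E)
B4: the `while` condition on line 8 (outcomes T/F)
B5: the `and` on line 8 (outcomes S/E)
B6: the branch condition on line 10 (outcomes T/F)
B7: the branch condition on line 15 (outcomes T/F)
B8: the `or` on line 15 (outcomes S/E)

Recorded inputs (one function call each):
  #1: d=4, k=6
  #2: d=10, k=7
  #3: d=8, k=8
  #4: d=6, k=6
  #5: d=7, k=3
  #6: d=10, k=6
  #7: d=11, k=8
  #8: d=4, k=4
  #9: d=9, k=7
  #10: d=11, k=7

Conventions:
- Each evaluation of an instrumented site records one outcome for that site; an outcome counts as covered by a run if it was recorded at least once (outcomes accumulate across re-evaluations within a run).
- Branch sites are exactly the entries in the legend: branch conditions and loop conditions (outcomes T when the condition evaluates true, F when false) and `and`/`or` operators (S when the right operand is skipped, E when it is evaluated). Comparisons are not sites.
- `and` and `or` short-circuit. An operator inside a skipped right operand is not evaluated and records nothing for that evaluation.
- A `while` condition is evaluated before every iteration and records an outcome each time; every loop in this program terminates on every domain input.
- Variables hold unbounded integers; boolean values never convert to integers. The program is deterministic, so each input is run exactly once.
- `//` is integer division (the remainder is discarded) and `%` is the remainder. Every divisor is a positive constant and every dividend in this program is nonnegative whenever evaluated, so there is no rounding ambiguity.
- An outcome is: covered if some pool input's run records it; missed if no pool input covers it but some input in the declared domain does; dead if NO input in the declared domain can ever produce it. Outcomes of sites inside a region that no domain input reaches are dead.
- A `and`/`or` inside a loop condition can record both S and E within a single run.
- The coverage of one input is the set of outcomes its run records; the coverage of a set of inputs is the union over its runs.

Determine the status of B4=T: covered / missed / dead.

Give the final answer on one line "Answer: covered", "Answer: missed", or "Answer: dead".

B4=T is recorded by pool input(s) 1, 4, 6, 8 -> covered

Answer: covered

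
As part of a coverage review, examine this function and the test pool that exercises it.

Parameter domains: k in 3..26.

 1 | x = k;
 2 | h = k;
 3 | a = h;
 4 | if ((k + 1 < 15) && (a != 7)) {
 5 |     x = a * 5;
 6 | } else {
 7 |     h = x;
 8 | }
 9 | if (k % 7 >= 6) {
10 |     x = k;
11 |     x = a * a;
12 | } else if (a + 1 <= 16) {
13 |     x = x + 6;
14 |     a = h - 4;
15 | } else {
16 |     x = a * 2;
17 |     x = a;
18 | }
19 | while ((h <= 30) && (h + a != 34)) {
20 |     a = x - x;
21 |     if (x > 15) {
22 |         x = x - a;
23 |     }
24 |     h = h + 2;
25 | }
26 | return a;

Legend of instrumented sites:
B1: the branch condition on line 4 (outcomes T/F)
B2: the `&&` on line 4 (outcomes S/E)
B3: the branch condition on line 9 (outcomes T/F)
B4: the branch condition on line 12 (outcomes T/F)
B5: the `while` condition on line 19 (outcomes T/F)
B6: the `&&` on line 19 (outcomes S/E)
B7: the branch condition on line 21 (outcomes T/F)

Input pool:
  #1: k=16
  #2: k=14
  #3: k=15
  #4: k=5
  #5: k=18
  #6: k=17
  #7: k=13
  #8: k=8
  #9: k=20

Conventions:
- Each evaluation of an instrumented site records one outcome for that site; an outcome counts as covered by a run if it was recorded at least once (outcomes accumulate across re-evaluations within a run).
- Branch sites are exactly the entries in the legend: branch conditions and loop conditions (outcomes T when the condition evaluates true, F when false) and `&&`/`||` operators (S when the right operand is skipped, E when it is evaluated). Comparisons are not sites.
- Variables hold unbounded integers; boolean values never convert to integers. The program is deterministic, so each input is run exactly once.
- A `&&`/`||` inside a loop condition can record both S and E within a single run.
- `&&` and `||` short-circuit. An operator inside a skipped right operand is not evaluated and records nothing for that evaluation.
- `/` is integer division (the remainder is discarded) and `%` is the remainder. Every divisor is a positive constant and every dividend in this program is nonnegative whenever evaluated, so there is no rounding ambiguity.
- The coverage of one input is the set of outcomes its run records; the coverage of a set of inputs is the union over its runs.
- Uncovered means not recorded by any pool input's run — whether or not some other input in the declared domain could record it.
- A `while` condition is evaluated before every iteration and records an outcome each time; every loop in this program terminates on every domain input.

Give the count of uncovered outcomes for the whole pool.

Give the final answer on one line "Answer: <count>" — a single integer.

input #1 (k=16): events B2->S, B1->F, B3->F, B4->F, B6->E, B5->T, B7->T, B6->E, B5->T, B7->T, B6->E, B5->T, B7->T, B6->E, ...; covers B1=F, B2=S, B3=F, B4=F, B5=T, B5=F, B6=S, B6=E, B7=T
input #2 (k=14): events B2->S, B1->F, B3->F, B4->T, B6->E, B5->T, B7->T, B6->E, B5->T, B7->T, B6->E, B5->T, B7->T, B6->E, ...; covers B1=F, B2=S, B3=F, B4=T, B5=T, B5=F, B6=S, B6=E, B7=T
input #3 (k=15): events B2->S, B1->F, B3->F, B4->T, B6->E, B5->T, B7->T, B6->E, B5->T, B7->T, B6->E, B5->T, B7->T, B6->E, ...; covers B1=F, B2=S, B3=F, B4=T, B5=T, B5=F, B6=S, B6=E, B7=T
input #4 (k=5): events B2->E, B1->T, B3->F, B4->T, B6->E, B5->T, B7->T, B6->E, B5->T, B7->T, B6->E, B5->T, B7->T, B6->E, ...; covers B1=T, B2=E, B3=F, B4=T, B5=T, B5=F, B6=S, B6=E, B7=T
input #5 (k=18): events B2->S, B1->F, B3->F, B4->F, B6->E, B5->T, B7->T, B6->E, B5->T, B7->T, B6->E, B5->T, B7->T, B6->E, ...; covers B1=F, B2=S, B3=F, B4=F, B5=T, B5=F, B6=S, B6=E, B7=T
input #6 (k=17): events B2->S, B1->F, B3->F, B4->F, B6->E, B5->F; covers B1=F, B2=S, B3=F, B4=F, B5=F, B6=E
input #7 (k=13): events B2->E, B1->T, B3->T, B6->E, B5->T, B7->T, B6->E, B5->T, B7->T, B6->E, B5->T, B7->T, B6->E, B5->T, ...; covers B1=T, B2=E, B3=T, B5=T, B5=F, B6=S, B6=E, B7=T
input #8 (k=8): events B2->E, B1->T, B3->F, B4->T, B6->E, B5->T, B7->T, B6->E, B5->T, B7->T, B6->E, B5->T, B7->T, B6->E, ...; covers B1=T, B2=E, B3=F, B4=T, B5=T, B5=F, B6=S, B6=E, B7=T
input #9 (k=20): events B2->S, B1->F, B3->T, B6->E, B5->T, B7->T, B6->E, B5->T, B7->T, B6->E, B5->T, B7->T, B6->E, B5->T, ...; covers B1=F, B2=S, B3=T, B5=T, B5=F, B6=S, B6=E, B7=T
union over the pool: B1=T, B1=F, B2=S, B2=E, B3=T, B3=F, B4=T, B4=F, B5=T, B5=F, B6=S, B6=E, B7=T
uncovered (1 of 14): B7=F

Answer: 1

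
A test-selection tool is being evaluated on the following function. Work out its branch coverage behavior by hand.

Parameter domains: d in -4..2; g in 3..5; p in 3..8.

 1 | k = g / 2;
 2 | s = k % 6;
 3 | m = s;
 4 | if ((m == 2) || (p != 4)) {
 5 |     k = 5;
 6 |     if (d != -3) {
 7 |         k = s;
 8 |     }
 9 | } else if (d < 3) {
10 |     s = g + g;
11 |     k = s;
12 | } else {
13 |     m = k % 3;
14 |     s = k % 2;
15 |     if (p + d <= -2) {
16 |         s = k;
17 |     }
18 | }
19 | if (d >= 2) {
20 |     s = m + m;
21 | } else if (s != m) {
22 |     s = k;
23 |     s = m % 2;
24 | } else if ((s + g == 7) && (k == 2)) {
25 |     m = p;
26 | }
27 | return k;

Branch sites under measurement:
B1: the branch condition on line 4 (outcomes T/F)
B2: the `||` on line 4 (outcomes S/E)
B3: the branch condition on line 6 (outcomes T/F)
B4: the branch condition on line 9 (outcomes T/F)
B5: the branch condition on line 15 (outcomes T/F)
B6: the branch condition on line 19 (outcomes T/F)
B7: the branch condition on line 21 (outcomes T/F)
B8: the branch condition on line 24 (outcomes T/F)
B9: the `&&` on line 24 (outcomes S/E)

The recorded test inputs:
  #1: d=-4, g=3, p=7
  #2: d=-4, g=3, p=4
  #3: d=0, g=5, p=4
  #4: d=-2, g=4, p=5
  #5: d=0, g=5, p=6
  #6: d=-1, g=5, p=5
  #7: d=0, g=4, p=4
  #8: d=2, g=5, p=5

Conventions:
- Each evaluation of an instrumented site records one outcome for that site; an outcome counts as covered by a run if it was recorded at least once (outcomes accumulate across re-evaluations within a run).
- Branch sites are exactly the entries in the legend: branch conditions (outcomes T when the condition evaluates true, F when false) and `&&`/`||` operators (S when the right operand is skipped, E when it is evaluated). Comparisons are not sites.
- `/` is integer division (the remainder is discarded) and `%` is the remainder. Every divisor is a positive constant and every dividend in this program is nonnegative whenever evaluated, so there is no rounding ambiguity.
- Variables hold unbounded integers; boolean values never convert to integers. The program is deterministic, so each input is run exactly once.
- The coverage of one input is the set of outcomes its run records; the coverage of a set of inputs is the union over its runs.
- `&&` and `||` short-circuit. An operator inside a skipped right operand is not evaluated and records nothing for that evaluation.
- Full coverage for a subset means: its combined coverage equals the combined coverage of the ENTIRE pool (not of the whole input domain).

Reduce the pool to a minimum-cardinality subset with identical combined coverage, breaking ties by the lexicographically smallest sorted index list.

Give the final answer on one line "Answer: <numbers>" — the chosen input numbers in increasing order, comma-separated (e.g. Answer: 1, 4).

run #1 (d=-4, g=3, p=7) runs B2->E, B1->T, B3->T, B6->F, B7->F, B9->S, B8->F; records B1=T, B2=E, B3=T, B6=F, B7=F, B8=F, B9=S
run #2 (d=-4, g=3, p=4) runs B2->E, B1->F, B4->T, B6->F, B7->T; records B1=F, B2=E, B4=T, B6=F, B7=T
run #3 (d=0, g=5, p=4) runs B2->S, B1->T, B3->T, B6->F, B7->F, B9->E, B8->T; records B1=T, B2=S, B3=T, B6=F, B7=F, B8=T, B9=E
run #4 (d=-2, g=4, p=5) runs B2->S, B1->T, B3->T, B6->F, B7->F, B9->S, B8->F; records B1=T, B2=S, B3=T, B6=F, B7=F, B8=F, B9=S
run #5 (d=0, g=5, p=6) runs B2->S, B1->T, B3->T, B6->F, B7->F, B9->E, B8->T; records B1=T, B2=S, B3=T, B6=F, B7=F, B8=T, B9=E
run #6 (d=-1, g=5, p=5) runs B2->S, B1->T, B3->T, B6->F, B7->F, B9->E, B8->T; records B1=T, B2=S, B3=T, B6=F, B7=F, B8=T, B9=E
run #7 (d=0, g=4, p=4) runs B2->S, B1->T, B3->T, B6->F, B7->F, B9->S, B8->F; records B1=T, B2=S, B3=T, B6=F, B7=F, B8=F, B9=S
run #8 (d=2, g=5, p=5) runs B2->S, B1->T, B3->T, B6->T; records B1=T, B2=S, B3=T, B6=T
pool-wide coverage (14 outcomes): B1=T, B1=F, B2=S, B2=E, B3=T, B4=T, B6=T, B6=F, B7=T, B7=F, B8=T, B8=F, B9=S, B9=E
size 1 is not enough: best union over all size-1 subsets is 7/14
size 2 is not enough: best union over all size-2 subsets is 11/14
size 3 is not enough: best union over all size-3 subsets is 13/14
at size 4, {1, 2, 3, 8} reaches all 14 outcomes; every lexicographically earlier size-4 subset fails

Answer: 1, 2, 3, 8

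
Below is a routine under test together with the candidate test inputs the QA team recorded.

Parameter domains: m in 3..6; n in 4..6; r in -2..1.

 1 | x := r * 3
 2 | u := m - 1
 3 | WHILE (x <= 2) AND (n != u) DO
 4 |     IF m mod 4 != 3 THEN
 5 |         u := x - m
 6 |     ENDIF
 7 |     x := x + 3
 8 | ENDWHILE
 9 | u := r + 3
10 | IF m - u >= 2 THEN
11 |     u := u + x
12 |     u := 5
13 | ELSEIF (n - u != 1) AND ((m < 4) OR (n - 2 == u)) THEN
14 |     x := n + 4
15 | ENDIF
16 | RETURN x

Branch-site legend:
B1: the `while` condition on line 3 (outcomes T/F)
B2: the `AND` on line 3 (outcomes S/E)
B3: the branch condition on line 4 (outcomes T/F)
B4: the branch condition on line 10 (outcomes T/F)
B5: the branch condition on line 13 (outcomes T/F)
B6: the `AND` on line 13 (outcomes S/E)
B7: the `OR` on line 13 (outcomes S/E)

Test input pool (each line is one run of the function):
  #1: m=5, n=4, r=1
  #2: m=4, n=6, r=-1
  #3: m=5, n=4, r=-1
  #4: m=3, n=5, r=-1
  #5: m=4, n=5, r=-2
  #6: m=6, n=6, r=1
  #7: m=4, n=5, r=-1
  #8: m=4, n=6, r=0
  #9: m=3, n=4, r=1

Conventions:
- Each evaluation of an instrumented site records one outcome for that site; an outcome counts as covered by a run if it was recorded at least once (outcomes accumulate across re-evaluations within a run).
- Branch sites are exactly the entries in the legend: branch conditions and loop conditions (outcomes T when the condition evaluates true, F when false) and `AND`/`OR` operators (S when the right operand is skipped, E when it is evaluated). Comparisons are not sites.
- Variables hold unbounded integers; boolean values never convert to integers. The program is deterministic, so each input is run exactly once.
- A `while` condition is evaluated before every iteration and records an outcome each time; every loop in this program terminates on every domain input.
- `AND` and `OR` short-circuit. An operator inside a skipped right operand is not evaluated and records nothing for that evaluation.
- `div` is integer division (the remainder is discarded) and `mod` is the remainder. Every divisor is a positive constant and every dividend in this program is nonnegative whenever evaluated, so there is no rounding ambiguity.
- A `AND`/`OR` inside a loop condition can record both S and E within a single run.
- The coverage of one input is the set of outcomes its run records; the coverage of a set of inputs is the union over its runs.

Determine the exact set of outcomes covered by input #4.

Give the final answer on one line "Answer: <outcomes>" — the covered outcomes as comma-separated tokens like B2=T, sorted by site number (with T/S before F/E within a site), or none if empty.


Running input #4 (m=3, n=5, r=-1), event by event:
  B2->E, B1->T, B3->F, B2->E, B1->T, B3->F, B2->S, B1->F, B4->F, B6->E
  B7->S, B5->T
distinct outcomes covered: B1=T, B1=F, B2=S, B2=E, B3=F, B4=F, B5=T, B6=E, B7=S
Answer: B1=T, B1=F, B2=S, B2=E, B3=F, B4=F, B5=T, B6=E, B7=S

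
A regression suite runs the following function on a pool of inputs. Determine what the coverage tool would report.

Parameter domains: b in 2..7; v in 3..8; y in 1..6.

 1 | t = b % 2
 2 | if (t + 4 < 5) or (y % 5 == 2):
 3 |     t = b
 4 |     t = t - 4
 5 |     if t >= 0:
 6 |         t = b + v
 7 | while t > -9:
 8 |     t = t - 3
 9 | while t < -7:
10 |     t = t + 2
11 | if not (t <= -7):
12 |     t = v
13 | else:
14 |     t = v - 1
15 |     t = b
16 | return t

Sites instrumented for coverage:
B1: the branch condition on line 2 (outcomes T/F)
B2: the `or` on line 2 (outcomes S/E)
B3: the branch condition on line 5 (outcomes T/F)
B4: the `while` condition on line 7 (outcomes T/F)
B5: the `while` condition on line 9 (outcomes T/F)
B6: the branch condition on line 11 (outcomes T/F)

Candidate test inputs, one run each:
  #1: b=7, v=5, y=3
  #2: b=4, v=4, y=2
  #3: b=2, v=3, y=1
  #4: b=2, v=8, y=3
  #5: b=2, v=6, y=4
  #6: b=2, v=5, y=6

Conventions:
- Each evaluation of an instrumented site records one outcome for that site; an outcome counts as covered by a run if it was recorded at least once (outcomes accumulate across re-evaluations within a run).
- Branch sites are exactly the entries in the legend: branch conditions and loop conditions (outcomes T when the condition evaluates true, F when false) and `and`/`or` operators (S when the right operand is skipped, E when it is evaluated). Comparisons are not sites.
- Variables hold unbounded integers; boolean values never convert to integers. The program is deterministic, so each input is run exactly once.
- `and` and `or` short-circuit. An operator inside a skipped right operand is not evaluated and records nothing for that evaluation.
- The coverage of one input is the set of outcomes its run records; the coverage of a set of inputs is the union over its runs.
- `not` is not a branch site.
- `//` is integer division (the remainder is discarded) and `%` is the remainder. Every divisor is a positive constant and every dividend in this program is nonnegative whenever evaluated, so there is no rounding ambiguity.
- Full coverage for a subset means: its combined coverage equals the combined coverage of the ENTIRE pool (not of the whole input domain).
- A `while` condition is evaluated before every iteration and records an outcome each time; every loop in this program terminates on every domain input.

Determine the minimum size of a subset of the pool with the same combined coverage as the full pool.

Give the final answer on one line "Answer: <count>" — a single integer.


run #1 (b=7, v=5, y=3) runs B2->E, B1->F, B4->T, B4->T, B4->T, B4->T, B4->F, B5->T, B5->T, B5->F, B6->F; records B1=F, B2=E, B4=T, B4=F, B5=T, B5=F, B6=F
run #2 (b=4, v=4, y=2) runs B2->S, B1->T, B3->T, B4->T, B4->T, B4->T, B4->T, B4->T, B4->T, B4->F, B5->T, B5->T, B5->F, B6->T; records B1=T, B2=S, B3=T, B4=T, B4=F, B5=T, B5=F, B6=T
run #3 (b=2, v=3, y=1) runs B2->S, B1->T, B3->F, B4->T, B4->T, B4->T, B4->F, B5->T, B5->T, B5->F, B6->F; records B1=T, B2=S, B3=F, B4=T, B4=F, B5=T, B5=F, B6=F
run #4 (b=2, v=8, y=3) runs B2->S, B1->T, B3->F, B4->T, B4->T, B4->T, B4->F, B5->T, B5->T, B5->F, B6->F; records B1=T, B2=S, B3=F, B4=T, B4=F, B5=T, B5=F, B6=F
run #5 (b=2, v=6, y=4) runs B2->S, B1->T, B3->F, B4->T, B4->T, B4->T, B4->F, B5->T, B5->T, B5->F, B6->F; records B1=T, B2=S, B3=F, B4=T, B4=F, B5=T, B5=F, B6=F
run #6 (b=2, v=5, y=6) runs B2->S, B1->T, B3->F, B4->T, B4->T, B4->T, B4->F, B5->T, B5->T, B5->F, B6->F; records B1=T, B2=S, B3=F, B4=T, B4=F, B5=T, B5=F, B6=F
pool-wide coverage (12 outcomes): B1=T, B1=F, B2=S, B2=E, B3=T, B3=F, B4=T, B4=F, B5=T, B5=F, B6=T, B6=F
size 1 is not enough: best union over all size-1 subsets is 8/12
size 2 is not enough: best union over all size-2 subsets is 11/12
at size 3, {1, 2, 3} reaches all 12 outcomes; every lexicographically earlier size-3 subset fails
Answer: 3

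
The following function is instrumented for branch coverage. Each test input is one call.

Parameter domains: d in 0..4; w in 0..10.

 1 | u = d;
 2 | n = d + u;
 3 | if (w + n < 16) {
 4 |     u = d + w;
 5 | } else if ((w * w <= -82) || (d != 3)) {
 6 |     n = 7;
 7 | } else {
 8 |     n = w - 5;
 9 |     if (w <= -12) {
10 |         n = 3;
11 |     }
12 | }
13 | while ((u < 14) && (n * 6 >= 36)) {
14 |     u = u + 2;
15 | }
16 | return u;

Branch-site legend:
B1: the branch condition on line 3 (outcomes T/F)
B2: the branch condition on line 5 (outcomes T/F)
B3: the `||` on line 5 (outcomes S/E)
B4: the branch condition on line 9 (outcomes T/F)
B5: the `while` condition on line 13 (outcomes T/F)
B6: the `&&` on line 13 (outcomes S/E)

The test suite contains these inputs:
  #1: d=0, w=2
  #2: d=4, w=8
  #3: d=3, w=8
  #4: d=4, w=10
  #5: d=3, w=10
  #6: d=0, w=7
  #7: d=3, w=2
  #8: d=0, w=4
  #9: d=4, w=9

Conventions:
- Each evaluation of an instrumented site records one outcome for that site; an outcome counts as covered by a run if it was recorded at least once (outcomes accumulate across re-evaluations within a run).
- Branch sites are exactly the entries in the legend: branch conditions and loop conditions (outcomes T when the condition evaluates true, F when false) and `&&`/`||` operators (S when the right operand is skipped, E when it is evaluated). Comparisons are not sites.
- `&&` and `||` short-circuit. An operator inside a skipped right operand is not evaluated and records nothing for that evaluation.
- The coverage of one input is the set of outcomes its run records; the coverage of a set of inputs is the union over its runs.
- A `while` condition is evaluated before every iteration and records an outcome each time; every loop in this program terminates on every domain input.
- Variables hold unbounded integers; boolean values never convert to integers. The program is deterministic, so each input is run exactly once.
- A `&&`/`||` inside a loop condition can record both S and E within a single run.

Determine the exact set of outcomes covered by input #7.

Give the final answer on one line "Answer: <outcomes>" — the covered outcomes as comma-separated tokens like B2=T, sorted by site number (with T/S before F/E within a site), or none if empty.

Event log for input #7 (d=3, w=2):
  B1->T, B6->E, B5->T, B6->E, B5->T, B6->E, B5->T, B6->E, B5->T, B6->E
  B5->T, B6->S, B5->F
distinct outcomes covered: B1=T, B5=T, B5=F, B6=S, B6=E

Answer: B1=T, B5=T, B5=F, B6=S, B6=E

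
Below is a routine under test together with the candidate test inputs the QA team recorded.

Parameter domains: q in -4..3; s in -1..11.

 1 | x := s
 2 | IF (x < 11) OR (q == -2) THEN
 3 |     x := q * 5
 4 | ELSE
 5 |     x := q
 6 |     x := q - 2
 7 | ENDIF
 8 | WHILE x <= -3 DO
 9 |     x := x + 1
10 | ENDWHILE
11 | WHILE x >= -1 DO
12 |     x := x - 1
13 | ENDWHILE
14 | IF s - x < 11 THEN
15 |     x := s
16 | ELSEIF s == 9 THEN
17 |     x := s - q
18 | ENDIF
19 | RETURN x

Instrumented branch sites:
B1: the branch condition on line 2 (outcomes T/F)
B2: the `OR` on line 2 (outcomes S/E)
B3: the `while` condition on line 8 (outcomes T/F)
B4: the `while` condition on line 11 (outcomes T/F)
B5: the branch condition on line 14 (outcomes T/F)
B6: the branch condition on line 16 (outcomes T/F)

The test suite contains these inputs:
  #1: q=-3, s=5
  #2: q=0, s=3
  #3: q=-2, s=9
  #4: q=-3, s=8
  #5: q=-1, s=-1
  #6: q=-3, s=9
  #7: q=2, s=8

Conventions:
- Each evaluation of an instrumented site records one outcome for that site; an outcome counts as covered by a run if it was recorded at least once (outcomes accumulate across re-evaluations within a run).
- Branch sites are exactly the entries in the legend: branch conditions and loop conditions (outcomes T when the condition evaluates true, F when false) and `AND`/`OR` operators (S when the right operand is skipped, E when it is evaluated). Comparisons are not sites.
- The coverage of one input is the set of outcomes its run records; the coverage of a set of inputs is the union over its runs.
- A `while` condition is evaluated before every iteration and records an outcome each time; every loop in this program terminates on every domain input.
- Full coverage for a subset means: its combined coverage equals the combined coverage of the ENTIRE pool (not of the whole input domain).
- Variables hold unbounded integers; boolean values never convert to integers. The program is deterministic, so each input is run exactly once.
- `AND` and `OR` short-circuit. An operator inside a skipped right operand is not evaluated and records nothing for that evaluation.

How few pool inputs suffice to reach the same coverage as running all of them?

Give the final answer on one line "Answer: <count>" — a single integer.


run #1 (q=-3, s=5) runs B2->S, B1->T, B3->T, B3->T, B3->T, B3->T, B3->T, B3->T, B3->T, B3->T, B3->T, B3->T, B3->T, B3->T, ...; records B1=T, B2=S, B3=T, B3=F, B4=F, B5=T
run #2 (q=0, s=3) runs B2->S, B1->T, B3->F, B4->T, B4->T, B4->F, B5->T; records B1=T, B2=S, B3=F, B4=T, B4=F, B5=T
run #3 (q=-2, s=9) runs B2->S, B1->T, B3->T, B3->T, B3->T, B3->T, B3->T, B3->T, B3->T, B3->T, B3->F, B4->F, B5->F, B6->T; records B1=T, B2=S, B3=T, B3=F, B4=F, B5=F, B6=T
run #4 (q=-3, s=8) runs B2->S, B1->T, B3->T, B3->T, B3->T, B3->T, B3->T, B3->T, B3->T, B3->T, B3->T, B3->T, B3->T, B3->T, ...; records B1=T, B2=S, B3=T, B3=F, B4=F, B5=T
run #5 (q=-1, s=-1) runs B2->S, B1->T, B3->T, B3->T, B3->T, B3->F, B4->F, B5->T; records B1=T, B2=S, B3=T, B3=F, B4=F, B5=T
run #6 (q=-3, s=9) runs B2->S, B1->T, B3->T, B3->T, B3->T, B3->T, B3->T, B3->T, B3->T, B3->T, B3->T, B3->T, B3->T, B3->T, ...; records B1=T, B2=S, B3=T, B3=F, B4=F, B5=F, B6=T
run #7 (q=2, s=8) runs B2->S, B1->T, B3->F, B4->T, B4->T, B4->T, B4->T, B4->T, B4->T, B4->T, B4->T, B4->T, B4->T, B4->T, ...; records B1=T, B2=S, B3=F, B4=T, B4=F, B5=T
the full pool covers 9 outcomes: B1=T, B2=S, B3=T, B3=F, B4=T, B4=F, B5=T, B5=F, B6=T
size 1 is not enough: best union over all size-1 subsets is 7/9
inputs {2, 3} (size 2) cover everything; no size-2 subset with a lexicographically smaller index list covers all 9
Answer: 2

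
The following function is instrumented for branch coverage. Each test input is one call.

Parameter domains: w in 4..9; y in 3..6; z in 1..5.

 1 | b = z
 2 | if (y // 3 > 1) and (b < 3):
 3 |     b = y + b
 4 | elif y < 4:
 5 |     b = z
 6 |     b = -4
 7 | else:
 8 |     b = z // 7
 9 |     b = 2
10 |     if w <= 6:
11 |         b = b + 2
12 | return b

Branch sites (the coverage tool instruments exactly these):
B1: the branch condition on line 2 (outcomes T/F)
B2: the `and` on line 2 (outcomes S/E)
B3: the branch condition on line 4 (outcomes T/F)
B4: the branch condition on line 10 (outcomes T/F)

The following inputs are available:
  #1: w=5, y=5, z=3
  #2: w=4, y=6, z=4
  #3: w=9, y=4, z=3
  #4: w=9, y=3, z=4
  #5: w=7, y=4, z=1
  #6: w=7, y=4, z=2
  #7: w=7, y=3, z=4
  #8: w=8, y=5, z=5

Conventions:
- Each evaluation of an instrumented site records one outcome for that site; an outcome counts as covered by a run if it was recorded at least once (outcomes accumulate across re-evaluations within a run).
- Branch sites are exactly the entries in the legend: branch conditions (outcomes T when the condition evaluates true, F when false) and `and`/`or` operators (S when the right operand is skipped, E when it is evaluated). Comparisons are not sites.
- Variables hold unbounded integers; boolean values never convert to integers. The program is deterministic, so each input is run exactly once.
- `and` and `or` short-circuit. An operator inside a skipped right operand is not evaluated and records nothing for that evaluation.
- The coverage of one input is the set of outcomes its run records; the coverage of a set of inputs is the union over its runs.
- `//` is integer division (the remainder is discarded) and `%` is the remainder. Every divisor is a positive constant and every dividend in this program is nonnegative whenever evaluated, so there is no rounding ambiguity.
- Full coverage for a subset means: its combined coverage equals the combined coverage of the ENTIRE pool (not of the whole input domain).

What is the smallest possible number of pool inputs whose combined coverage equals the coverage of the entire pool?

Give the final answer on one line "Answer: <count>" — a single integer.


run #1 (w=5, y=5, z=3) runs B2->S, B1->F, B3->F, B4->T; records B1=F, B2=S, B3=F, B4=T
run #2 (w=4, y=6, z=4) runs B2->E, B1->F, B3->F, B4->T; records B1=F, B2=E, B3=F, B4=T
run #3 (w=9, y=4, z=3) runs B2->S, B1->F, B3->F, B4->F; records B1=F, B2=S, B3=F, B4=F
run #4 (w=9, y=3, z=4) runs B2->S, B1->F, B3->T; records B1=F, B2=S, B3=T
run #5 (w=7, y=4, z=1) runs B2->S, B1->F, B3->F, B4->F; records B1=F, B2=S, B3=F, B4=F
run #6 (w=7, y=4, z=2) runs B2->S, B1->F, B3->F, B4->F; records B1=F, B2=S, B3=F, B4=F
run #7 (w=7, y=3, z=4) runs B2->S, B1->F, B3->T; records B1=F, B2=S, B3=T
run #8 (w=8, y=5, z=5) runs B2->S, B1->F, B3->F, B4->F; records B1=F, B2=S, B3=F, B4=F
together the pool reaches 7 outcomes: B1=F, B2=S, B2=E, B3=T, B3=F, B4=T, B4=F
checked all size-1 subsets: none covers 7 outcomes (max 4/7)
checked all size-2 subsets: none covers 7 outcomes (max 6/7)
inputs {2, 3, 4} (size 3) cover everything; no size-3 subset with a lexicographically smaller index list covers all 7
Answer: 3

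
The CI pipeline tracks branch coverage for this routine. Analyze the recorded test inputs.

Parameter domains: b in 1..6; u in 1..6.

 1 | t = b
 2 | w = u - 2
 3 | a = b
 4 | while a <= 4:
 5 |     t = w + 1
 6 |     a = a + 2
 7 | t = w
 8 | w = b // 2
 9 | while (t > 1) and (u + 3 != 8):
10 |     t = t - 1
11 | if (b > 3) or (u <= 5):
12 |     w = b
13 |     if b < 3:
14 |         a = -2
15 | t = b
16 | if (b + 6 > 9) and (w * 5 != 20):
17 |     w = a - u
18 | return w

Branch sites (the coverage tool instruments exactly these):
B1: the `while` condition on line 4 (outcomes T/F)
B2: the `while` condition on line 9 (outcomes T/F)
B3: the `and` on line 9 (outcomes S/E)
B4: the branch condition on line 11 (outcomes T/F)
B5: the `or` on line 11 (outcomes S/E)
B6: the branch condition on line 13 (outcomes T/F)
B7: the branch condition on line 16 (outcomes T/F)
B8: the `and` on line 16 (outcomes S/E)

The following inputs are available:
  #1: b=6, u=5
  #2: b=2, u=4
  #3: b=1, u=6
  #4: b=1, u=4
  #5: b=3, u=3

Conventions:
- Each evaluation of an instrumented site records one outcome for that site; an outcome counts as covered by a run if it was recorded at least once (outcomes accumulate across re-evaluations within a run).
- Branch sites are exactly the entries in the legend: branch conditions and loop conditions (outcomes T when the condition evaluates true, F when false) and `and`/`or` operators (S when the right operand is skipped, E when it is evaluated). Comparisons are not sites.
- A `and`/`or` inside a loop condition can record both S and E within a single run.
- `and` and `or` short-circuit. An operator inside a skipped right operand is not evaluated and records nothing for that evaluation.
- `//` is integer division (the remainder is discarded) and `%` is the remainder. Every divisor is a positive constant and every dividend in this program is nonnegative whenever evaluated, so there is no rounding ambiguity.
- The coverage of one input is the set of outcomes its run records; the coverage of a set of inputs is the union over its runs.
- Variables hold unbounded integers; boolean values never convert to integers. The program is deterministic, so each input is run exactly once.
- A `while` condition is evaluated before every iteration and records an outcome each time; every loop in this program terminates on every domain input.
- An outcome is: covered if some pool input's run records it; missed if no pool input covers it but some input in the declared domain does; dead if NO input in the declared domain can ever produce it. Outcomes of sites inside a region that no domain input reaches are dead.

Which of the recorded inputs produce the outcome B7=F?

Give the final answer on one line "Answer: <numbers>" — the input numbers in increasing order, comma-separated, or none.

input #1 (b=6, u=5): never hits B7=F
input #2 (b=2, u=4): hits B7=F
input #3 (b=1, u=6): hits B7=F
input #4 (b=1, u=4): hits B7=F
input #5 (b=3, u=3): hits B7=F

Answer: 2, 3, 4, 5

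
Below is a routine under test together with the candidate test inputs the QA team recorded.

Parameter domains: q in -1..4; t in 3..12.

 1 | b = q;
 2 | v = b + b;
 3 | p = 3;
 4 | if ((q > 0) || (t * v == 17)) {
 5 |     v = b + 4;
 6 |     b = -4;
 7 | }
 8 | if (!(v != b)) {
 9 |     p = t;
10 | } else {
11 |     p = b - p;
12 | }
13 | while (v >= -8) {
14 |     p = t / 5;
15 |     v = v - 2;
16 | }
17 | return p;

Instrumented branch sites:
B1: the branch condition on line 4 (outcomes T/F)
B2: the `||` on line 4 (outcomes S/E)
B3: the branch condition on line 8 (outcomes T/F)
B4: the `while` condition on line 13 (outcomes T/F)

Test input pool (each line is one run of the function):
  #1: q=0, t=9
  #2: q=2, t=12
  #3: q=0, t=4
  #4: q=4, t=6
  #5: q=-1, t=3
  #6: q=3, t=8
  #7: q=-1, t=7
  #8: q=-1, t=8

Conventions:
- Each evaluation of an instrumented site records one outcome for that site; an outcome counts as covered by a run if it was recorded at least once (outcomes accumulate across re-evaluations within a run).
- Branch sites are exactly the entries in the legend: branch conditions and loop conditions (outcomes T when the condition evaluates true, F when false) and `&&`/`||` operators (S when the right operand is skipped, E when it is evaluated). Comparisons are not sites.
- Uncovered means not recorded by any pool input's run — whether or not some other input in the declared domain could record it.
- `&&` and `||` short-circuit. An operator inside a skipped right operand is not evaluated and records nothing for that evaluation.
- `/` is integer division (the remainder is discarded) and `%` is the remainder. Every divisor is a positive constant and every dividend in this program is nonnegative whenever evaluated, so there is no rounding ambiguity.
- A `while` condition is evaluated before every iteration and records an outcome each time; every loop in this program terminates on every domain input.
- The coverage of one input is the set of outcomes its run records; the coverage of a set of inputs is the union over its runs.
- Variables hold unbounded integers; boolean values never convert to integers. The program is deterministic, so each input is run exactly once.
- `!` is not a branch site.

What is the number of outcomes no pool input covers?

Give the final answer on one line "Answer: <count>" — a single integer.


input #1, q=0, t=9: outcomes B1=F, B2=E, B3=T, B4=T, B4=F
input #2, q=2, t=12: outcomes B1=T, B2=S, B3=F, B4=T, B4=F
input #3, q=0, t=4: outcomes B1=F, B2=E, B3=T, B4=T, B4=F
input #4, q=4, t=6: outcomes B1=T, B2=S, B3=F, B4=T, B4=F
input #5, q=-1, t=3: outcomes B1=F, B2=E, B3=F, B4=T, B4=F
input #6, q=3, t=8: outcomes B1=T, B2=S, B3=F, B4=T, B4=F
input #7, q=-1, t=7: outcomes B1=F, B2=E, B3=F, B4=T, B4=F
input #8, q=-1, t=8: outcomes B1=F, B2=E, B3=F, B4=T, B4=F
union over the pool: B1=T, B1=F, B2=S, B2=E, B3=T, B3=F, B4=T, B4=F
uncovered (0 of 8): none
Answer: 0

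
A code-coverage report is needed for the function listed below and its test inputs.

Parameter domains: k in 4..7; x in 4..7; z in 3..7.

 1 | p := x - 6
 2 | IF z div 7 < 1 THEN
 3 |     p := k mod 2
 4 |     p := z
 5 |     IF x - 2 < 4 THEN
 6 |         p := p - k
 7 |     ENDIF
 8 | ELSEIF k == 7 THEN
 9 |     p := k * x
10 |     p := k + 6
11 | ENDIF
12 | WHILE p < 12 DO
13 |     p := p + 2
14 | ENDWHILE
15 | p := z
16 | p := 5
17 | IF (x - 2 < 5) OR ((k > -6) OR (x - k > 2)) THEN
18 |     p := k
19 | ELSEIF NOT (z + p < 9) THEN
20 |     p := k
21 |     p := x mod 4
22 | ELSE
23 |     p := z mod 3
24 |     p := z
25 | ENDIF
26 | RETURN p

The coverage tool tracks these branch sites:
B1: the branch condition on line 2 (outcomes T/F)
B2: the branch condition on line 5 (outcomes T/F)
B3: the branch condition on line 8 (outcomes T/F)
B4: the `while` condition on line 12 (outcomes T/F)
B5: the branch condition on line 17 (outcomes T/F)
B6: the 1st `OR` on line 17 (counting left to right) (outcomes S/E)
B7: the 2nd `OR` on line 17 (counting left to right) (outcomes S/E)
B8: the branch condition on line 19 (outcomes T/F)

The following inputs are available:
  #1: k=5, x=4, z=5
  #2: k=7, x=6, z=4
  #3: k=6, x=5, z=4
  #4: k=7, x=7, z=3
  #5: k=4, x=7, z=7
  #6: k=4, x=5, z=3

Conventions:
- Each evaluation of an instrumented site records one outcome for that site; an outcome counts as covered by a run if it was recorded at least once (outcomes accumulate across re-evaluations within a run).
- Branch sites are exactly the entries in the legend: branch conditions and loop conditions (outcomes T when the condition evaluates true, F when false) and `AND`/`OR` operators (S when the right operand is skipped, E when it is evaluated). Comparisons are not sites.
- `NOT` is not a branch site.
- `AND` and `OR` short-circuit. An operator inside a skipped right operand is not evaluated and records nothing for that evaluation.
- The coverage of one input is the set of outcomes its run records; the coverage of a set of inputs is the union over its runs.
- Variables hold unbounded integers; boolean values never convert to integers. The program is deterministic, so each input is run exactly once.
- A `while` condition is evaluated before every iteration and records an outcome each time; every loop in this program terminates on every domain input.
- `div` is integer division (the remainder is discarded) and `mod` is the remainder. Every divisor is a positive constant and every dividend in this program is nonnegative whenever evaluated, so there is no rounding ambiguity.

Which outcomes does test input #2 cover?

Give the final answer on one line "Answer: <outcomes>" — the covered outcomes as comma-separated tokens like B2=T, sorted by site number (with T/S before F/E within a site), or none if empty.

Running input #2 (k=7, x=6, z=4), event by event:
  B1->T, B2->F, B4->T, B4->T, B4->T, B4->T, B4->F, B6->S, B5->T
as a set, this run covers: B1=T, B2=F, B4=T, B4=F, B5=T, B6=S

Answer: B1=T, B2=F, B4=T, B4=F, B5=T, B6=S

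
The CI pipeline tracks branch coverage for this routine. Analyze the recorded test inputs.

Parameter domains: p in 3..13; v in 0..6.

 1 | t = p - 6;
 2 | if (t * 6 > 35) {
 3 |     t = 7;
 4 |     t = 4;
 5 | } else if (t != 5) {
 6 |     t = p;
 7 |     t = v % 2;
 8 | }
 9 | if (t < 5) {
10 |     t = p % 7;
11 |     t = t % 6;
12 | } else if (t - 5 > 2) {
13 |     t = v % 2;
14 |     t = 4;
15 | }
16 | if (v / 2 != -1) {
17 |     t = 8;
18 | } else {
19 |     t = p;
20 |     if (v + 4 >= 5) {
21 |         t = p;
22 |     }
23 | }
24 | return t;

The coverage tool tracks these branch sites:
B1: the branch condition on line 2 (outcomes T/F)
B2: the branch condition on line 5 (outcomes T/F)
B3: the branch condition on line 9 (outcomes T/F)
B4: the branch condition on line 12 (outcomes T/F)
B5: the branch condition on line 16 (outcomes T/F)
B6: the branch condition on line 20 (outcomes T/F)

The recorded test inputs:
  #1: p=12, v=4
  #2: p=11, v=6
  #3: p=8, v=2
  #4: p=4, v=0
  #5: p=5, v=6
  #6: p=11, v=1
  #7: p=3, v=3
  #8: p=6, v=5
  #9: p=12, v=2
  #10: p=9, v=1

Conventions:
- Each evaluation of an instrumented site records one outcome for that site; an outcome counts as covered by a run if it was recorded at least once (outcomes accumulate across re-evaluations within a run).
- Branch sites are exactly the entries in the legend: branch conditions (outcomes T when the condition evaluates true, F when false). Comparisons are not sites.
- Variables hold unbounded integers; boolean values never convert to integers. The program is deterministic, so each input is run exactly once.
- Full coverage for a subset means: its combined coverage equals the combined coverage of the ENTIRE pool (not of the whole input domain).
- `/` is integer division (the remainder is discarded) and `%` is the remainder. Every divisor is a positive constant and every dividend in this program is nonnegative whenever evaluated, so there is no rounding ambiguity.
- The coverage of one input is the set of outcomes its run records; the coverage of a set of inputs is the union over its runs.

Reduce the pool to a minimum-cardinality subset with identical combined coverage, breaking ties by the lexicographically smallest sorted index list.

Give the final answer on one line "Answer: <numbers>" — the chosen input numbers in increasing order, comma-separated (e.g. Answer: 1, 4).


test 1 (p=12, v=4) fires B1->T, B3->T, B5->T; hits B1=T, B3=T, B5=T
test 2 (p=11, v=6) fires B1->F, B2->F, B3->F, B4->F, B5->T; hits B1=F, B2=F, B3=F, B4=F, B5=T
test 3 (p=8, v=2) fires B1->F, B2->T, B3->T, B5->T; hits B1=F, B2=T, B3=T, B5=T
test 4 (p=4, v=0) fires B1->F, B2->T, B3->T, B5->T; hits B1=F, B2=T, B3=T, B5=T
test 5 (p=5, v=6) fires B1->F, B2->T, B3->T, B5->T; hits B1=F, B2=T, B3=T, B5=T
test 6 (p=11, v=1) fires B1->F, B2->F, B3->F, B4->F, B5->T; hits B1=F, B2=F, B3=F, B4=F, B5=T
test 7 (p=3, v=3) fires B1->F, B2->T, B3->T, B5->T; hits B1=F, B2=T, B3=T, B5=T
test 8 (p=6, v=5) fires B1->F, B2->T, B3->T, B5->T; hits B1=F, B2=T, B3=T, B5=T
test 9 (p=12, v=2) fires B1->T, B3->T, B5->T; hits B1=T, B3=T, B5=T
test 10 (p=9, v=1) fires B1->F, B2->T, B3->T, B5->T; hits B1=F, B2=T, B3=T, B5=T
the full pool covers 8 outcomes: B1=T, B1=F, B2=T, B2=F, B3=T, B3=F, B4=F, B5=T
checked all size-1 subsets: none covers 8 outcomes (max 5/8)
checked all size-2 subsets: none covers 8 outcomes (max 7/8)
the canonical winner is {1, 2, 3}: size 3, full 8-outcome coverage, earliest index list among size-3 covers
Answer: 1, 2, 3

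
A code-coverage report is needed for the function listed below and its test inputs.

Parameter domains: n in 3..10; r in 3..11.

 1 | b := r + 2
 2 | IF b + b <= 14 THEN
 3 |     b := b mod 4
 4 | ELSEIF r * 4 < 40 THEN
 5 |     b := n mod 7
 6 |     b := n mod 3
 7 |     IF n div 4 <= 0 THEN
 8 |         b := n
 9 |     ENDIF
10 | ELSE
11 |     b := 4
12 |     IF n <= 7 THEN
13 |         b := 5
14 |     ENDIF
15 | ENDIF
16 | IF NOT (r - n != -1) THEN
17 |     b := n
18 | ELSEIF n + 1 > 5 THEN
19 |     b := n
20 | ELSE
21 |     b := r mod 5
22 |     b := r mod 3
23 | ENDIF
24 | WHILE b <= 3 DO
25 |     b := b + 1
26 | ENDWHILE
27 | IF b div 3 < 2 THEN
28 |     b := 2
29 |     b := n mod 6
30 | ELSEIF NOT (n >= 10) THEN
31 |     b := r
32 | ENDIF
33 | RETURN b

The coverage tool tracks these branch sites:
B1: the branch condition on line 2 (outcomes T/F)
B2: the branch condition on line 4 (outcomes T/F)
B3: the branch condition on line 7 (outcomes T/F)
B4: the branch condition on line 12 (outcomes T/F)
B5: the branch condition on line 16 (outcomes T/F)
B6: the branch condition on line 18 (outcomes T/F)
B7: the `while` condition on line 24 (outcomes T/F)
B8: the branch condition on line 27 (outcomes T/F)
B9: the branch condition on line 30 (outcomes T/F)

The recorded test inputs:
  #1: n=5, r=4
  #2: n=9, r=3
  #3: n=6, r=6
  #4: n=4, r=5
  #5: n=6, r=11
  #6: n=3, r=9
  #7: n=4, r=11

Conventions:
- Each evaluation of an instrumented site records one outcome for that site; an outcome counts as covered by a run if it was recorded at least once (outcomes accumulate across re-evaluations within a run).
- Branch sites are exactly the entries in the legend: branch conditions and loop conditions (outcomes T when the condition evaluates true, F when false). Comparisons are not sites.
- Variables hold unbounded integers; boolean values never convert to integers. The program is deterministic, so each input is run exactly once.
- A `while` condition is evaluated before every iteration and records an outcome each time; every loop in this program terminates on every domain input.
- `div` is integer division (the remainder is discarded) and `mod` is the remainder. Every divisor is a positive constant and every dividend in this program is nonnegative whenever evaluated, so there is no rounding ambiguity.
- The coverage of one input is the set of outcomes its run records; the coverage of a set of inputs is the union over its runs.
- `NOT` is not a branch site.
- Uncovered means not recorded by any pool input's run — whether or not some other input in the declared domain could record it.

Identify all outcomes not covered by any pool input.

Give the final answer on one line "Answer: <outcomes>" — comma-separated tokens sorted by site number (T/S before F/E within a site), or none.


test 1 (n=5, r=4) fires B1->T, B5->T, B7->F, B8->T; hits B1=T, B5=T, B7=F, B8=T
test 2 (n=9, r=3) fires B1->T, B5->F, B6->T, B7->F, B8->F, B9->T; hits B1=T, B5=F, B6=T, B7=F, B8=F, B9=T
test 3 (n=6, r=6) fires B1->F, B2->T, B3->F, B5->F, B6->T, B7->F, B8->F, B9->T; hits B1=F, B2=T, B3=F, B5=F, B6=T, B7=F, B8=F, B9=T
test 4 (n=4, r=5) fires B1->T, B5->F, B6->F, B7->T, B7->T, B7->F, B8->T; hits B1=T, B5=F, B6=F, B7=T, B7=F, B8=T
test 5 (n=6, r=11) fires B1->F, B2->F, B4->T, B5->F, B6->T, B7->F, B8->F, B9->T; hits B1=F, B2=F, B4=T, B5=F, B6=T, B7=F, B8=F, B9=T
test 6 (n=3, r=9) fires B1->F, B2->T, B3->T, B5->F, B6->F, B7->T, B7->T, B7->T, B7->T, B7->F, B8->T; hits B1=F, B2=T, B3=T, B5=F, B6=F, B7=T, B7=F, B8=T
test 7 (n=4, r=11) fires B1->F, B2->F, B4->T, B5->F, B6->F, B7->T, B7->T, B7->F, B8->T; hits B1=F, B2=F, B4=T, B5=F, B6=F, B7=T, B7=F, B8=T
union over the pool: B1=T, B1=F, B2=T, B2=F, B3=T, B3=F, B4=T, B5=T, B5=F, B6=T, B6=F, B7=T, B7=F, B8=T, B8=F, B9=T
uncovered (2 of 18): B4=F, B9=F
Answer: B4=F, B9=F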